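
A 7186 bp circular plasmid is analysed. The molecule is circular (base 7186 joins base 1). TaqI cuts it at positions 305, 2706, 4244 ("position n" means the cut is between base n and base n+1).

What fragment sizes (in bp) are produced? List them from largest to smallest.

3247, 2401, 1538 bp

Circular molecule, 3 cuts → 3 fragments:
  2706 − 305 = 2401 bp
  4244 − 2706 = 1538 bp
  wrap: 7186 − 4244 + 305 = 3247 bp
Sorted largest to smallest: 3247, 2401, 1538 bp.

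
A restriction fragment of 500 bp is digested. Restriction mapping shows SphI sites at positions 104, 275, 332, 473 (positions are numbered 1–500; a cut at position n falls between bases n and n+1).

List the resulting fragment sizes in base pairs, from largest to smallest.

171, 141, 104, 57, 27 bp

Linear molecule, 4 cuts → 5 fragments:
  104 − 0 = 104 bp
  275 − 104 = 171 bp
  332 − 275 = 57 bp
  473 − 332 = 141 bp
  500 − 473 = 27 bp
Sorted largest to smallest: 171, 141, 104, 57, 27 bp.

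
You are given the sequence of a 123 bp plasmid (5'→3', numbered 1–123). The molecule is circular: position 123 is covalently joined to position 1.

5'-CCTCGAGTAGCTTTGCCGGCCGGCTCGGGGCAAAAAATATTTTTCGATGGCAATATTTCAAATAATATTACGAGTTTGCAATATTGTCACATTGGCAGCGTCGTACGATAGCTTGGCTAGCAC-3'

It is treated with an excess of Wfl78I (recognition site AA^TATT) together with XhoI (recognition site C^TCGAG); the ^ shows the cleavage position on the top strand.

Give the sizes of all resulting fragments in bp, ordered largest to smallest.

Wfl78I sites (AATATT) start at positions 36, 52, 64, 80.
Wfl78I cuts after base 2 of each site, so after positions 37, 53, 65, 81.
The XhoI site (CTCGAG) starts at position 2.
XhoI cuts after the first base of each site, so after position 2.
Combined cut positions: 2, 37, 53, 65, 81.
Circular molecule, 5 cuts → 5 fragments:
  3–37 → 35 bp
  38–53 → 16 bp
  54–65 → 12 bp
  66–81 → 16 bp
  82–123 then 1–2 → 42 + 2 = 44 bp
Sorted largest to smallest: 44, 35, 16, 16, 12 bp.

44, 35, 16, 16, 12 bp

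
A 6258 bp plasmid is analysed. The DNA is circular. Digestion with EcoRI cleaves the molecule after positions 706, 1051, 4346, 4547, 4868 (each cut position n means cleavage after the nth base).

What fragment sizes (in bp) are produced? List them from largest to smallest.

Circular molecule, 5 cuts → 5 fragments:
  1051 − 706 = 345 bp
  4346 − 1051 = 3295 bp
  4547 − 4346 = 201 bp
  4868 − 4547 = 321 bp
  wrap: 6258 − 4868 + 706 = 2096 bp
Sorted largest to smallest: 3295, 2096, 345, 321, 201 bp.

3295, 2096, 345, 321, 201 bp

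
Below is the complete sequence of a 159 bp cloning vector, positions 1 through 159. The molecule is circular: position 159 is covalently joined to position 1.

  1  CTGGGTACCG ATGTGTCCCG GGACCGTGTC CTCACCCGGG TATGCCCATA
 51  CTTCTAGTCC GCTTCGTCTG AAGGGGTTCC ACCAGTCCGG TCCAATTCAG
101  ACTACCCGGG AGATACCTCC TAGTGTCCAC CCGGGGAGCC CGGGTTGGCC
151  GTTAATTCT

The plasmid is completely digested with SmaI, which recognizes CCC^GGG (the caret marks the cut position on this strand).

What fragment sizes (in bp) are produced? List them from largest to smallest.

70, 37, 25, 18, 9 bp

SmaI sites (CCCGGG) start at positions 17, 35, 105, 130, 139.
SmaI cuts after base 3 of each site, so after positions 19, 37, 107, 132, 141.
Circular molecule, 5 cuts → 5 fragments:
  20–37 → 18 bp
  38–107 → 70 bp
  108–132 → 25 bp
  133–141 → 9 bp
  142–159 then 1–19 → 18 + 19 = 37 bp
Sorted largest to smallest: 70, 37, 25, 18, 9 bp.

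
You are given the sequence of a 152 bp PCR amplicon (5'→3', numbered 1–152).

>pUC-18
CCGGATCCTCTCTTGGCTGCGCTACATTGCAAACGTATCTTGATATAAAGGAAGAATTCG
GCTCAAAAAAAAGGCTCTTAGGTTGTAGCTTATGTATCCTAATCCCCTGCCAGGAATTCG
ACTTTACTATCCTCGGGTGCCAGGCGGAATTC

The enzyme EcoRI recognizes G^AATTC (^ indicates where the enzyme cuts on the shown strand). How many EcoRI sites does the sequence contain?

GAATTC occurs starting at positions 54, 114, 147.
EcoRI cuts at 3 sites.

3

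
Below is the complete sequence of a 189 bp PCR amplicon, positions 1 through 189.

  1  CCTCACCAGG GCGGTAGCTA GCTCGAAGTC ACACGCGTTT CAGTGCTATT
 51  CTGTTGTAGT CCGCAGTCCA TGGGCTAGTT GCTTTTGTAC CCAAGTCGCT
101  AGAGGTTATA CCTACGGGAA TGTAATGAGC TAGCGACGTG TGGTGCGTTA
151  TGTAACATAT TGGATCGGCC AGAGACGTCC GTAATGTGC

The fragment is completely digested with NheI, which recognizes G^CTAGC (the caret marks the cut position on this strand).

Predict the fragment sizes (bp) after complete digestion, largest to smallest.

112, 60, 17 bp

NheI sites (GCTAGC) start at positions 17, 129.
NheI cuts after the first base of each site, so after positions 17, 129.
Linear molecule, 2 cuts → 3 fragments:
  1–17 → 17 bp
  18–129 → 112 bp
  130–189 → 60 bp
Sorted largest to smallest: 112, 60, 17 bp.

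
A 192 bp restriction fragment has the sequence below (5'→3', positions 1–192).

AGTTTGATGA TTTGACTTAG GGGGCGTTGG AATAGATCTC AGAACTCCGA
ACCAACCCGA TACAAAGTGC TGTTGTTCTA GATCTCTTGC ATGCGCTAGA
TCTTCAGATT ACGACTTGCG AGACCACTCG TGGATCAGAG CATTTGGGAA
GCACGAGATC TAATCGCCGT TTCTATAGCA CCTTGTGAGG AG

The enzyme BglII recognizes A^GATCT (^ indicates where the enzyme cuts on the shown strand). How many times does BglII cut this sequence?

AGATCT occurs starting at positions 34, 80, 98, 156.
BglII cuts at 4 sites.

4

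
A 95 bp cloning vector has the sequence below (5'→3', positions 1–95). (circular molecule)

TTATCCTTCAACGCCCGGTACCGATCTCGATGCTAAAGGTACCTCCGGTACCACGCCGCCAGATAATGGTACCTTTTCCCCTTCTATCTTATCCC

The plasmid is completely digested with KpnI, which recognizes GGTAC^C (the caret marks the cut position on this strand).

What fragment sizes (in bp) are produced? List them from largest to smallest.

KpnI sites (GGTACC) start at positions 17, 38, 47, 68.
KpnI cuts after base 5 of each site (before the last base), so after positions 21, 42, 51, 72.
Circular molecule, 4 cuts → 4 fragments:
  22–42 → 21 bp
  43–51 → 9 bp
  52–72 → 21 bp
  73–95 then 1–21 → 23 + 21 = 44 bp
Sorted largest to smallest: 44, 21, 21, 9 bp.

44, 21, 21, 9 bp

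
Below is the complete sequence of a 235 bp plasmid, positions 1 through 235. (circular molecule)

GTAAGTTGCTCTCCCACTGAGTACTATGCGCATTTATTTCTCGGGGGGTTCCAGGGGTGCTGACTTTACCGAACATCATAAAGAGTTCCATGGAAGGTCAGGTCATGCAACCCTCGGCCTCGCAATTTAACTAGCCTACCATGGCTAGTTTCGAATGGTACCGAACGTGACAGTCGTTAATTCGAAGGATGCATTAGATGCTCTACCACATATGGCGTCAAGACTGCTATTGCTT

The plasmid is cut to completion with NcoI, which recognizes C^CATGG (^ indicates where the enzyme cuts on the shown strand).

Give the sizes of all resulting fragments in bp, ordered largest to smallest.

NcoI sites (CCATGG) start at positions 88, 139.
NcoI cuts after the first base of each site, so after positions 88, 139.
Circular molecule, 2 cuts → 2 fragments:
  89–139 → 51 bp
  140–235 then 1–88 → 96 + 88 = 184 bp
Sorted largest to smallest: 184, 51 bp.

184, 51 bp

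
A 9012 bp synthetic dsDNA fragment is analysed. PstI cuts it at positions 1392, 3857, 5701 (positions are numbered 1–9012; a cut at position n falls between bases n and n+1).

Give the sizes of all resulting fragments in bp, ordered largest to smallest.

Linear molecule, 3 cuts → 4 fragments:
  1392 − 0 = 1392 bp
  3857 − 1392 = 2465 bp
  5701 − 3857 = 1844 bp
  9012 − 5701 = 3311 bp
Sorted largest to smallest: 3311, 2465, 1844, 1392 bp.

3311, 2465, 1844, 1392 bp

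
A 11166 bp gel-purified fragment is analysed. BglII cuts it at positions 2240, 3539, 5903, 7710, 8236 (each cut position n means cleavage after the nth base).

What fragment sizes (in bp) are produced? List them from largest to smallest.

Linear molecule, 5 cuts → 6 fragments:
  2240 − 0 = 2240 bp
  3539 − 2240 = 1299 bp
  5903 − 3539 = 2364 bp
  7710 − 5903 = 1807 bp
  8236 − 7710 = 526 bp
  11166 − 8236 = 2930 bp
Sorted largest to smallest: 2930, 2364, 2240, 1807, 1299, 526 bp.

2930, 2364, 2240, 1807, 1299, 526 bp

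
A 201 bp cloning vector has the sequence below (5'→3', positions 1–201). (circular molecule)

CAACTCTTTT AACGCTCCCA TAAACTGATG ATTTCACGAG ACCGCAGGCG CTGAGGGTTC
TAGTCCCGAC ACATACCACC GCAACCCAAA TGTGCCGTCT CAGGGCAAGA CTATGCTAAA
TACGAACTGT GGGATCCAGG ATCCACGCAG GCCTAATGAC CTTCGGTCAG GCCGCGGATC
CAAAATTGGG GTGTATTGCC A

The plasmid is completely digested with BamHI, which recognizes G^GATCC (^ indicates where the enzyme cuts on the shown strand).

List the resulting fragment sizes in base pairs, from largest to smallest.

BamHI sites (GGATCC) start at positions 132, 139, 176.
BamHI cuts after the first base of each site, so after positions 132, 139, 176.
Circular molecule, 3 cuts → 3 fragments:
  133–139 → 7 bp
  140–176 → 37 bp
  177–201 then 1–132 → 25 + 132 = 157 bp
Sorted largest to smallest: 157, 37, 7 bp.

157, 37, 7 bp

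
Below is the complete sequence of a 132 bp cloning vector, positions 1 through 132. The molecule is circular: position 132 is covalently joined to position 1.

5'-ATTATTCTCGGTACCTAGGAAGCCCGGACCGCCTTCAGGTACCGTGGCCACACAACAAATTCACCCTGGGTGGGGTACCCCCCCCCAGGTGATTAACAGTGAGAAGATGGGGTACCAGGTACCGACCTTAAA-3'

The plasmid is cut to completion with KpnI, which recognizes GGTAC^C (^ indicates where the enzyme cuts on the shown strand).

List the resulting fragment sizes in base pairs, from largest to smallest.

KpnI sites (GGTACC) start at positions 10, 38, 74, 111, 118.
KpnI cuts after base 5 of each site (before the last base), so after positions 14, 42, 78, 115, 122.
Circular molecule, 5 cuts → 5 fragments:
  15–42 → 28 bp
  43–78 → 36 bp
  79–115 → 37 bp
  116–122 → 7 bp
  123–132 then 1–14 → 10 + 14 = 24 bp
Sorted largest to smallest: 37, 36, 28, 24, 7 bp.

37, 36, 28, 24, 7 bp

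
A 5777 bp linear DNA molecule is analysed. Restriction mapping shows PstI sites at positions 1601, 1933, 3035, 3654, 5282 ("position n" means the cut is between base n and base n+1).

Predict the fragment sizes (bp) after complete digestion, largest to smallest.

Linear molecule, 5 cuts → 6 fragments:
  1601 − 0 = 1601 bp
  1933 − 1601 = 332 bp
  3035 − 1933 = 1102 bp
  3654 − 3035 = 619 bp
  5282 − 3654 = 1628 bp
  5777 − 5282 = 495 bp
Sorted largest to smallest: 1628, 1601, 1102, 619, 495, 332 bp.

1628, 1601, 1102, 619, 495, 332 bp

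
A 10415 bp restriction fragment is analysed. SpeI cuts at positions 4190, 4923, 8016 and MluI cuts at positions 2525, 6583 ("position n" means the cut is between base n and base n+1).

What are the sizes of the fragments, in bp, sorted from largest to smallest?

2525, 2399, 1665, 1660, 1433, 733 bp

Combined cut positions (sorted): 2525, 4190, 4923, 6583, 8016.
Linear molecule, 5 cuts → 6 fragments:
  2525 − 0 = 2525 bp
  4190 − 2525 = 1665 bp
  4923 − 4190 = 733 bp
  6583 − 4923 = 1660 bp
  8016 − 6583 = 1433 bp
  10415 − 8016 = 2399 bp
Sorted largest to smallest: 2525, 2399, 1665, 1660, 1433, 733 bp.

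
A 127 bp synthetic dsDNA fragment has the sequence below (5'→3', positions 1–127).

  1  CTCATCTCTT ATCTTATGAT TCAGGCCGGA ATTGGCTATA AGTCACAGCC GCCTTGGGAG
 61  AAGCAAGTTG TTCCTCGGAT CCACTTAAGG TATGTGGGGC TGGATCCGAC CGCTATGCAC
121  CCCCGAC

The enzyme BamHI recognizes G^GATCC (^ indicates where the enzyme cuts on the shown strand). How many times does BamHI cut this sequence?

2

GGATCC occurs starting at positions 77, 102.
BamHI cuts at 2 sites.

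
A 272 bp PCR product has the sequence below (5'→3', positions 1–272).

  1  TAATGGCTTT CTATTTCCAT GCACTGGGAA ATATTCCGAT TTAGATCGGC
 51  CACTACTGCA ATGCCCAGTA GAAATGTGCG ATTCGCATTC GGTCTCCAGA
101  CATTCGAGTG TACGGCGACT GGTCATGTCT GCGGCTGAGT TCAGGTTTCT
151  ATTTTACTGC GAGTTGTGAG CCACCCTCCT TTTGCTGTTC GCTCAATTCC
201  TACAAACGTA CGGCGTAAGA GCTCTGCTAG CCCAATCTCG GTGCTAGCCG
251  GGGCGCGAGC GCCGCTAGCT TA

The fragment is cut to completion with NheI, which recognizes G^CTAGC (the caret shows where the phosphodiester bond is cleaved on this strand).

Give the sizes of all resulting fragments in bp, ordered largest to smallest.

226, 21, 17, 8 bp

NheI sites (GCTAGC) start at positions 226, 243, 264.
NheI cuts after the first base of each site, so after positions 226, 243, 264.
Linear molecule, 3 cuts → 4 fragments:
  1–226 → 226 bp
  227–243 → 17 bp
  244–264 → 21 bp
  265–272 → 8 bp
Sorted largest to smallest: 226, 21, 17, 8 bp.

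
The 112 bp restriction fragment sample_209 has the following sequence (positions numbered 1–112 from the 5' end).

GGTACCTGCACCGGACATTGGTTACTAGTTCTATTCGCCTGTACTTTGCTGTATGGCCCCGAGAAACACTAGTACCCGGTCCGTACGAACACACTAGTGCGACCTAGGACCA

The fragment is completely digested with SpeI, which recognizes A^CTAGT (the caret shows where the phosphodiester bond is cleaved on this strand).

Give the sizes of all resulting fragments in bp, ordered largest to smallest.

44, 25, 24, 19 bp

SpeI sites (ACTAGT) start at positions 24, 68, 93.
SpeI cuts after the first base of each site, so after positions 24, 68, 93.
Linear molecule, 3 cuts → 4 fragments:
  1–24 → 24 bp
  25–68 → 44 bp
  69–93 → 25 bp
  94–112 → 19 bp
Sorted largest to smallest: 44, 25, 24, 19 bp.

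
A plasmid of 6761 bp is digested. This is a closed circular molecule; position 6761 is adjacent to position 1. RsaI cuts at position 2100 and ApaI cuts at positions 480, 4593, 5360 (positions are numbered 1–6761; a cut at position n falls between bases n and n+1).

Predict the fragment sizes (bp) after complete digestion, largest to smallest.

Combined cut positions (sorted): 480, 2100, 4593, 5360.
Circular molecule, 4 cuts → 4 fragments:
  2100 − 480 = 1620 bp
  4593 − 2100 = 2493 bp
  5360 − 4593 = 767 bp
  wrap: 6761 − 5360 + 480 = 1881 bp
Sorted largest to smallest: 2493, 1881, 1620, 767 bp.

2493, 1881, 1620, 767 bp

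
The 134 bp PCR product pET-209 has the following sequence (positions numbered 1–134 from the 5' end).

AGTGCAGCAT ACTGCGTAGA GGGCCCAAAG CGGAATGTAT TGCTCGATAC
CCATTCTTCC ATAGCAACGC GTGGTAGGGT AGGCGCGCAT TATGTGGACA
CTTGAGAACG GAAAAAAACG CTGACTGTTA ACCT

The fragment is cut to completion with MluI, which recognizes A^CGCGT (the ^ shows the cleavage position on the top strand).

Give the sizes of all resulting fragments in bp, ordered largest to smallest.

The MluI site (ACGCGT) starts at position 67.
MluI cuts after the first base of each site, so after position 67.
Linear molecule, 1 cut → 2 fragments:
  1–67 → 67 bp
  68–134 → 67 bp
Sorted largest to smallest: 67, 67 bp.

67, 67 bp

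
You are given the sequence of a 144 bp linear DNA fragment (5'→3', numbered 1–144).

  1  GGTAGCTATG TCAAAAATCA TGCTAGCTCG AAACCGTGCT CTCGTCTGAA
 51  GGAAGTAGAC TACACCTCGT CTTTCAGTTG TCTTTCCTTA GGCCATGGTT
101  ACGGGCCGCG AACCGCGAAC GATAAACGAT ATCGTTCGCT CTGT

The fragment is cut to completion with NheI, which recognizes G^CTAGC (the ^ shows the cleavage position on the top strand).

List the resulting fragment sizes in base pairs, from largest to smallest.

122, 22 bp

The NheI site (GCTAGC) starts at position 22.
NheI cuts after the first base of each site, so after position 22.
Linear molecule, 1 cut → 2 fragments:
  1–22 → 22 bp
  23–144 → 122 bp
Sorted largest to smallest: 122, 22 bp.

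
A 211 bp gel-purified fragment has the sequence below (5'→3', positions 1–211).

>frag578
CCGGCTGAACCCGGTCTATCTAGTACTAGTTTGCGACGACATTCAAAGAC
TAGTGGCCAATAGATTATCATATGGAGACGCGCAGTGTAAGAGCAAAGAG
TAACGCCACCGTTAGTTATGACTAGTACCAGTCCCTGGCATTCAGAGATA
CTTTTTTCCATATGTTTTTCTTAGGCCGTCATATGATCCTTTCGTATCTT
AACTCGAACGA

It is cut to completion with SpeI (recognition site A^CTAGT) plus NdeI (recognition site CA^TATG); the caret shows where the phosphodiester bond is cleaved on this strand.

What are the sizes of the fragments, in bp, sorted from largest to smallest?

SpeI sites (ACTAGT) start at positions 25, 49, 121.
SpeI cuts after the first base of each site, so after positions 25, 49, 121.
NdeI sites (CATATG) start at positions 69, 159, 180.
NdeI cuts after base 2 of each site, so after positions 70, 160, 181.
Combined cut positions: 25, 49, 70, 121, 160, 181.
Linear molecule, 6 cuts → 7 fragments:
  1–25 → 25 bp
  26–49 → 24 bp
  50–70 → 21 bp
  71–121 → 51 bp
  122–160 → 39 bp
  161–181 → 21 bp
  182–211 → 30 bp
Sorted largest to smallest: 51, 39, 30, 25, 24, 21, 21 bp.

51, 39, 30, 25, 24, 21, 21 bp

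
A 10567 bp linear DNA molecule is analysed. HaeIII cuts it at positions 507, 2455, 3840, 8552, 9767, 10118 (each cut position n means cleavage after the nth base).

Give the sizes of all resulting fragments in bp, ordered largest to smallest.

Linear molecule, 6 cuts → 7 fragments:
  507 − 0 = 507 bp
  2455 − 507 = 1948 bp
  3840 − 2455 = 1385 bp
  8552 − 3840 = 4712 bp
  9767 − 8552 = 1215 bp
  10118 − 9767 = 351 bp
  10567 − 10118 = 449 bp
Sorted largest to smallest: 4712, 1948, 1385, 1215, 507, 449, 351 bp.

4712, 1948, 1385, 1215, 507, 449, 351 bp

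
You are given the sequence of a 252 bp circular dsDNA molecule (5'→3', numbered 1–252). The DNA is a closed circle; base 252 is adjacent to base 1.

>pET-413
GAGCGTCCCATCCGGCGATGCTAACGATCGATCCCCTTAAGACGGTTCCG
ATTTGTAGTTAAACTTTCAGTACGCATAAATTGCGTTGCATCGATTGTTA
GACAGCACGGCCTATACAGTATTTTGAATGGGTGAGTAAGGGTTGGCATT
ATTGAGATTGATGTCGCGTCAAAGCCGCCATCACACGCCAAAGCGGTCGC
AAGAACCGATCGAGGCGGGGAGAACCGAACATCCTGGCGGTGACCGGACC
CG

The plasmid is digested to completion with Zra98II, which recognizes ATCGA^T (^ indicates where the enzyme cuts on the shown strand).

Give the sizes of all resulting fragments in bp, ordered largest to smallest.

189, 63 bp

Zra98II sites (ATCGAT) start at positions 27, 90.
Zra98II cuts after base 5 of each site (before the last base), so after positions 31, 94.
Circular molecule, 2 cuts → 2 fragments:
  32–94 → 63 bp
  95–252 then 1–31 → 158 + 31 = 189 bp
Sorted largest to smallest: 189, 63 bp.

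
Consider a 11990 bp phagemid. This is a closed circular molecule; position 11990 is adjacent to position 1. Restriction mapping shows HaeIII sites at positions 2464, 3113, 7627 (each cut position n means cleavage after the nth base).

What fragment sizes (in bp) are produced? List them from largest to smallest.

Circular molecule, 3 cuts → 3 fragments:
  3113 − 2464 = 649 bp
  7627 − 3113 = 4514 bp
  wrap: 11990 − 7627 + 2464 = 6827 bp
Sorted largest to smallest: 6827, 4514, 649 bp.

6827, 4514, 649 bp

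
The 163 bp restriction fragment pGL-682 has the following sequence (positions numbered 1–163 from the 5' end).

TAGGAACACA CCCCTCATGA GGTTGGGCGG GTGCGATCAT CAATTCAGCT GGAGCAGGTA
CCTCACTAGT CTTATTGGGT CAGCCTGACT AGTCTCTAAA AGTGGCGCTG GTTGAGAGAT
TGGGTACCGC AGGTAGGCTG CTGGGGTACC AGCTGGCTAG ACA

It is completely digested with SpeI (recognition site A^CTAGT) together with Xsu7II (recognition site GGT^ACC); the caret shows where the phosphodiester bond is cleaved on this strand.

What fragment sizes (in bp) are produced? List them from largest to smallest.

59, 37, 23, 22, 16, 6 bp

SpeI sites (ACTAGT) start at positions 65, 88.
SpeI cuts after the first base of each site, so after positions 65, 88.
Xsu7II sites (GGTACC) start at positions 57, 123, 145.
Xsu7II cuts after base 3 of each site, so after positions 59, 125, 147.
Combined cut positions: 59, 65, 88, 125, 147.
Linear molecule, 5 cuts → 6 fragments:
  1–59 → 59 bp
  60–65 → 6 bp
  66–88 → 23 bp
  89–125 → 37 bp
  126–147 → 22 bp
  148–163 → 16 bp
Sorted largest to smallest: 59, 37, 23, 22, 16, 6 bp.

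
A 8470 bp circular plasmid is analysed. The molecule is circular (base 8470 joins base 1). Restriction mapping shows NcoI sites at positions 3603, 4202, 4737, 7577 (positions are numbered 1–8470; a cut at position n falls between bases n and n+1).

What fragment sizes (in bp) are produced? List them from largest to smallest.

Circular molecule, 4 cuts → 4 fragments:
  4202 − 3603 = 599 bp
  4737 − 4202 = 535 bp
  7577 − 4737 = 2840 bp
  wrap: 8470 − 7577 + 3603 = 4496 bp
Sorted largest to smallest: 4496, 2840, 599, 535 bp.

4496, 2840, 599, 535 bp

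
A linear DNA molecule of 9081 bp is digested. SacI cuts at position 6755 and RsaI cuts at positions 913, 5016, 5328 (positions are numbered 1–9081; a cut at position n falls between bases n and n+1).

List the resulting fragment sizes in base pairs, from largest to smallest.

4103, 2326, 1427, 913, 312 bp

Combined cut positions (sorted): 913, 5016, 5328, 6755.
Linear molecule, 4 cuts → 5 fragments:
  913 − 0 = 913 bp
  5016 − 913 = 4103 bp
  5328 − 5016 = 312 bp
  6755 − 5328 = 1427 bp
  9081 − 6755 = 2326 bp
Sorted largest to smallest: 4103, 2326, 1427, 913, 312 bp.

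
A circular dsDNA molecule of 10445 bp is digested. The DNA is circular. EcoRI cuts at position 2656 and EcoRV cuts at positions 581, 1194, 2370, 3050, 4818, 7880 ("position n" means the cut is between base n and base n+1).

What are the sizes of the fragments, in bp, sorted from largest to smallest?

3146, 3062, 1768, 1176, 613, 394, 286 bp

Combined cut positions (sorted): 581, 1194, 2370, 2656, 3050, 4818, 7880.
Circular molecule, 7 cuts → 7 fragments:
  1194 − 581 = 613 bp
  2370 − 1194 = 1176 bp
  2656 − 2370 = 286 bp
  3050 − 2656 = 394 bp
  4818 − 3050 = 1768 bp
  7880 − 4818 = 3062 bp
  wrap: 10445 − 7880 + 581 = 3146 bp
Sorted largest to smallest: 3146, 3062, 1768, 1176, 613, 394, 286 bp.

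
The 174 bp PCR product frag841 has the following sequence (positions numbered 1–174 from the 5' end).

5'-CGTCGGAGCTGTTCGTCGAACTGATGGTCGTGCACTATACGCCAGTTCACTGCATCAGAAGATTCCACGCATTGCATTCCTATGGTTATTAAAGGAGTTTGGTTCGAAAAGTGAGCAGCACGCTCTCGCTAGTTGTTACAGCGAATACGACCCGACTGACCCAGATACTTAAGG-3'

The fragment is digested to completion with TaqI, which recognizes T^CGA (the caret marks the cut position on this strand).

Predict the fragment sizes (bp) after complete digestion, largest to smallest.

88, 70, 16 bp

TaqI sites (TCGA) start at positions 16, 104.
TaqI cuts after the first base of each site, so after positions 16, 104.
Linear molecule, 2 cuts → 3 fragments:
  1–16 → 16 bp
  17–104 → 88 bp
  105–174 → 70 bp
Sorted largest to smallest: 88, 70, 16 bp.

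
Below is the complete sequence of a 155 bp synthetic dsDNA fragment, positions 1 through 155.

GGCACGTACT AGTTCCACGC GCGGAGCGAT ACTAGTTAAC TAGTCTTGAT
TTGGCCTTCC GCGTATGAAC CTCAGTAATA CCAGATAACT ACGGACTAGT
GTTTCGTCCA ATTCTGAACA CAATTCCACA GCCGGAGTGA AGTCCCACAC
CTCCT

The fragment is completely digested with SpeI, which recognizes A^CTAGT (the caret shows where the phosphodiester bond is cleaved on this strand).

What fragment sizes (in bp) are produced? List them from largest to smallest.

60, 56, 23, 8, 8 bp

SpeI sites (ACTAGT) start at positions 8, 31, 39, 95.
SpeI cuts after the first base of each site, so after positions 8, 31, 39, 95.
Linear molecule, 4 cuts → 5 fragments:
  1–8 → 8 bp
  9–31 → 23 bp
  32–39 → 8 bp
  40–95 → 56 bp
  96–155 → 60 bp
Sorted largest to smallest: 60, 56, 23, 8, 8 bp.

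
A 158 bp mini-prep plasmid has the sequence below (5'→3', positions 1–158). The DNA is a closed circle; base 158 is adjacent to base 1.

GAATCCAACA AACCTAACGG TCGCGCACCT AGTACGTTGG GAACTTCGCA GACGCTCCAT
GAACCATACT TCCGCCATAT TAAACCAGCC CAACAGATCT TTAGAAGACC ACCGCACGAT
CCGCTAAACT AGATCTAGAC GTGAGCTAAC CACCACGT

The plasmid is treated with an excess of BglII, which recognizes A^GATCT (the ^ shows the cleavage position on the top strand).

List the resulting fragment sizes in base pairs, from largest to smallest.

122, 36 bp

BglII sites (AGATCT) start at positions 95, 131.
BglII cuts after the first base of each site, so after positions 95, 131.
Circular molecule, 2 cuts → 2 fragments:
  96–131 → 36 bp
  132–158 then 1–95 → 27 + 95 = 122 bp
Sorted largest to smallest: 122, 36 bp.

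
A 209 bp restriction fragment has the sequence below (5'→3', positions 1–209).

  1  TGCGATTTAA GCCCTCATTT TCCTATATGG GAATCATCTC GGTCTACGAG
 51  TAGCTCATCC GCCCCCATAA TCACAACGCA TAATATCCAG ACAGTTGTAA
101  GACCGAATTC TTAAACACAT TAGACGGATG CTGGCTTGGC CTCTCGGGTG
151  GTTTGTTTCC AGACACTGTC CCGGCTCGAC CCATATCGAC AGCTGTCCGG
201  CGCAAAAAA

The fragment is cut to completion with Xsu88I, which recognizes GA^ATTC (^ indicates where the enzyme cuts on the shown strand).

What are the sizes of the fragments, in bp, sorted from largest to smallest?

106, 103 bp

The Xsu88I site (GAATTC) starts at position 105.
Xsu88I cuts after base 2 of each site, so after position 106.
Linear molecule, 1 cut → 2 fragments:
  1–106 → 106 bp
  107–209 → 103 bp
Sorted largest to smallest: 106, 103 bp.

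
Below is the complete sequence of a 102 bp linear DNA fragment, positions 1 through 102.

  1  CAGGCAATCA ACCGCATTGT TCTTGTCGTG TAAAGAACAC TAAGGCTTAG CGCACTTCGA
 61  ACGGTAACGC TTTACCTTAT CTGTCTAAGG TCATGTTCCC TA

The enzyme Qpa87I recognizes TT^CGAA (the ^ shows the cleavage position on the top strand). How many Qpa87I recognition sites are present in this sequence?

1

TTCGAA occurs starting at position 56.
Qpa87I cuts at 1 site.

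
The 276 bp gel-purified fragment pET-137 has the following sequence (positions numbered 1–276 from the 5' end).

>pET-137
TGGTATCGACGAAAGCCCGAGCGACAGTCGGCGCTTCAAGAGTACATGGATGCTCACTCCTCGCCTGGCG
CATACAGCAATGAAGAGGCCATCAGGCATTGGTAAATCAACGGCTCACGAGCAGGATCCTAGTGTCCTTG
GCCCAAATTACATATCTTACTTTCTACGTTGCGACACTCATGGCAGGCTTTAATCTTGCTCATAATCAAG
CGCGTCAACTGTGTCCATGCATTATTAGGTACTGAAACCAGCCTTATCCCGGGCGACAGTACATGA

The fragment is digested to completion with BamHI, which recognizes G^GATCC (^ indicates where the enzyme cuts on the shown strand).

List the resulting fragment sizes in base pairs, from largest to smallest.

The BamHI site (GGATCC) starts at position 124.
BamHI cuts after the first base of each site, so after position 124.
Linear molecule, 1 cut → 2 fragments:
  1–124 → 124 bp
  125–276 → 152 bp
Sorted largest to smallest: 152, 124 bp.

152, 124 bp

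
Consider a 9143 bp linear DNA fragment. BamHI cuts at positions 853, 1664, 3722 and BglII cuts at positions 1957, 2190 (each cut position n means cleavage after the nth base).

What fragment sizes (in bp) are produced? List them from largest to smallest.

Combined cut positions (sorted): 853, 1664, 1957, 2190, 3722.
Linear molecule, 5 cuts → 6 fragments:
  853 − 0 = 853 bp
  1664 − 853 = 811 bp
  1957 − 1664 = 293 bp
  2190 − 1957 = 233 bp
  3722 − 2190 = 1532 bp
  9143 − 3722 = 5421 bp
Sorted largest to smallest: 5421, 1532, 853, 811, 293, 233 bp.

5421, 1532, 853, 811, 293, 233 bp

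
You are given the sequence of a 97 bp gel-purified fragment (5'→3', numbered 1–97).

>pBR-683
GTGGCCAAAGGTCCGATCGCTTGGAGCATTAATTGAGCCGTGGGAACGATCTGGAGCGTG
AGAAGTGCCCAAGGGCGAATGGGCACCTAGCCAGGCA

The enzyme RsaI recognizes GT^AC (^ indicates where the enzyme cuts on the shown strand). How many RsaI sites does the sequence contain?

0

No occurrence of GTAC is present in the sequence.
RsaI does not cut: 0 sites.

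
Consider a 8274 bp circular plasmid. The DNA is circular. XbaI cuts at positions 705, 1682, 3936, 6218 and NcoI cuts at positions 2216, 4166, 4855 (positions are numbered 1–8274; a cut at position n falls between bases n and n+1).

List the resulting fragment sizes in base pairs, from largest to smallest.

2761, 1720, 1363, 977, 689, 534, 230 bp

Combined cut positions (sorted): 705, 1682, 2216, 3936, 4166, 4855, 6218.
Circular molecule, 7 cuts → 7 fragments:
  1682 − 705 = 977 bp
  2216 − 1682 = 534 bp
  3936 − 2216 = 1720 bp
  4166 − 3936 = 230 bp
  4855 − 4166 = 689 bp
  6218 − 4855 = 1363 bp
  wrap: 8274 − 6218 + 705 = 2761 bp
Sorted largest to smallest: 2761, 1720, 1363, 977, 689, 534, 230 bp.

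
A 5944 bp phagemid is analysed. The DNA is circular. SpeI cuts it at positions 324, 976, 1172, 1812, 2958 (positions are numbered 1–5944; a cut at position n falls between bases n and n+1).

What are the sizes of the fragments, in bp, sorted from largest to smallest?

Circular molecule, 5 cuts → 5 fragments:
  976 − 324 = 652 bp
  1172 − 976 = 196 bp
  1812 − 1172 = 640 bp
  2958 − 1812 = 1146 bp
  wrap: 5944 − 2958 + 324 = 3310 bp
Sorted largest to smallest: 3310, 1146, 652, 640, 196 bp.

3310, 1146, 652, 640, 196 bp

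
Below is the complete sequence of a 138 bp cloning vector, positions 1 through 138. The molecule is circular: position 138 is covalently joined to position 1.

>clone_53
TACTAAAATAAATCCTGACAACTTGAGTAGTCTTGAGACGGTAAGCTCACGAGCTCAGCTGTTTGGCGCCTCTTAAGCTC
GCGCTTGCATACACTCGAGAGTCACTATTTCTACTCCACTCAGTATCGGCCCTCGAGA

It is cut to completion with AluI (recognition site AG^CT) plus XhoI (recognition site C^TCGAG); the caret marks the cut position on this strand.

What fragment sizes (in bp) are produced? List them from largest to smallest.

51, 38, 19, 17, 8, 5 bp

AluI sites (AGCT) start at positions 44, 52, 57, 76.
AluI cuts after base 2 of each site, so after positions 45, 53, 58, 77.
XhoI sites (CTCGAG) start at positions 94, 132.
XhoI cuts after the first base of each site, so after positions 94, 132.
Combined cut positions: 45, 53, 58, 77, 94, 132.
Circular molecule, 6 cuts → 6 fragments:
  46–53 → 8 bp
  54–58 → 5 bp
  59–77 → 19 bp
  78–94 → 17 bp
  95–132 → 38 bp
  133–138 then 1–45 → 6 + 45 = 51 bp
Sorted largest to smallest: 51, 38, 19, 17, 8, 5 bp.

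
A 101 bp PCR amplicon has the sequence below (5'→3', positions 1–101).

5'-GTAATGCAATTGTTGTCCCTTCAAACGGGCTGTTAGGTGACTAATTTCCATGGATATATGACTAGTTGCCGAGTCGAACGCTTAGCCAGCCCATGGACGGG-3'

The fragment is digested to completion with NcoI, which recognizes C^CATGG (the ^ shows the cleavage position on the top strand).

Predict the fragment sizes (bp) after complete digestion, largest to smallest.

NcoI sites (CCATGG) start at positions 48, 91.
NcoI cuts after the first base of each site, so after positions 48, 91.
Linear molecule, 2 cuts → 3 fragments:
  1–48 → 48 bp
  49–91 → 43 bp
  92–101 → 10 bp
Sorted largest to smallest: 48, 43, 10 bp.

48, 43, 10 bp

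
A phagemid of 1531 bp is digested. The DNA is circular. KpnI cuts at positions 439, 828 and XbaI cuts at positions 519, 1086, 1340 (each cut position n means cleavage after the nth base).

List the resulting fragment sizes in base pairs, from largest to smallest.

630, 309, 258, 254, 80 bp

Combined cut positions (sorted): 439, 519, 828, 1086, 1340.
Circular molecule, 5 cuts → 5 fragments:
  519 − 439 = 80 bp
  828 − 519 = 309 bp
  1086 − 828 = 258 bp
  1340 − 1086 = 254 bp
  wrap: 1531 − 1340 + 439 = 630 bp
Sorted largest to smallest: 630, 309, 258, 254, 80 bp.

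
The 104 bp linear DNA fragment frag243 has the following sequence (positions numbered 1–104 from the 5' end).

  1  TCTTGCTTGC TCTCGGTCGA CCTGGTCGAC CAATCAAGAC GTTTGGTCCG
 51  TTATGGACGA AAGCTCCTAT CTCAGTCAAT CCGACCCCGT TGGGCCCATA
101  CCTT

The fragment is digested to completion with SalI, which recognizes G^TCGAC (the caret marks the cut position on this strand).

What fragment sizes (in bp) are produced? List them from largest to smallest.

SalI sites (GTCGAC) start at positions 16, 25.
SalI cuts after the first base of each site, so after positions 16, 25.
Linear molecule, 2 cuts → 3 fragments:
  1–16 → 16 bp
  17–25 → 9 bp
  26–104 → 79 bp
Sorted largest to smallest: 79, 16, 9 bp.

79, 16, 9 bp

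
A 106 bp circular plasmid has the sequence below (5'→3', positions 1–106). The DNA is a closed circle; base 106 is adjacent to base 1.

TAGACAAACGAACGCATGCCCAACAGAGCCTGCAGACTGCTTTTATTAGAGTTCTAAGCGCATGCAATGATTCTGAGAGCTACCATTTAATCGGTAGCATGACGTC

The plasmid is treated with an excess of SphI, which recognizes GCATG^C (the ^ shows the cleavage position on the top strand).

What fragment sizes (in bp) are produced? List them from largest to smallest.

SphI sites (GCATGC) start at positions 14, 60.
SphI cuts after base 5 of each site (before the last base), so after positions 18, 64.
Circular molecule, 2 cuts → 2 fragments:
  19–64 → 46 bp
  65–106 then 1–18 → 42 + 18 = 60 bp
Sorted largest to smallest: 60, 46 bp.

60, 46 bp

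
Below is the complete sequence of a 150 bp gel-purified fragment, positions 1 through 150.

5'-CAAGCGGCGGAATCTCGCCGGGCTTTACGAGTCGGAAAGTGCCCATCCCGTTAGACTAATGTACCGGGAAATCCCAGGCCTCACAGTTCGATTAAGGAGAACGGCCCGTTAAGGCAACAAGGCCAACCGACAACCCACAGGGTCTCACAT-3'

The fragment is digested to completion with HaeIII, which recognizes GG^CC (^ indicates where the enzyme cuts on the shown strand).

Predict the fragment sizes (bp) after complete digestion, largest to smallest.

78, 28, 26, 18 bp

HaeIII sites (GGCC) start at positions 77, 103, 121.
HaeIII cuts after base 2 of each site, so after positions 78, 104, 122.
Linear molecule, 3 cuts → 4 fragments:
  1–78 → 78 bp
  79–104 → 26 bp
  105–122 → 18 bp
  123–150 → 28 bp
Sorted largest to smallest: 78, 28, 26, 18 bp.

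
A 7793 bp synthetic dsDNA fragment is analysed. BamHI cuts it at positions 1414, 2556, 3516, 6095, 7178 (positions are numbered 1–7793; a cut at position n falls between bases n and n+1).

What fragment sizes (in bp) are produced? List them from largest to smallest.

Linear molecule, 5 cuts → 6 fragments:
  1414 − 0 = 1414 bp
  2556 − 1414 = 1142 bp
  3516 − 2556 = 960 bp
  6095 − 3516 = 2579 bp
  7178 − 6095 = 1083 bp
  7793 − 7178 = 615 bp
Sorted largest to smallest: 2579, 1414, 1142, 1083, 960, 615 bp.

2579, 1414, 1142, 1083, 960, 615 bp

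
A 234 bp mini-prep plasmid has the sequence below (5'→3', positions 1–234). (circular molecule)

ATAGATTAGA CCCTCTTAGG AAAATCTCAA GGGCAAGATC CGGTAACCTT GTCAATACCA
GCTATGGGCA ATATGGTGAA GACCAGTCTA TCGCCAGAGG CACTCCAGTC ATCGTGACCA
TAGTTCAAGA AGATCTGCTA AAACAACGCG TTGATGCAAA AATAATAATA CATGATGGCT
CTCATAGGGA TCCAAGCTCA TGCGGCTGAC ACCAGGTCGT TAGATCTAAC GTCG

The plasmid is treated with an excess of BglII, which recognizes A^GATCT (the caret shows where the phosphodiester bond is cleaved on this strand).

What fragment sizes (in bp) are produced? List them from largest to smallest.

143, 91 bp

BglII sites (AGATCT) start at positions 131, 222.
BglII cuts after the first base of each site, so after positions 131, 222.
Circular molecule, 2 cuts → 2 fragments:
  132–222 → 91 bp
  223–234 then 1–131 → 12 + 131 = 143 bp
Sorted largest to smallest: 143, 91 bp.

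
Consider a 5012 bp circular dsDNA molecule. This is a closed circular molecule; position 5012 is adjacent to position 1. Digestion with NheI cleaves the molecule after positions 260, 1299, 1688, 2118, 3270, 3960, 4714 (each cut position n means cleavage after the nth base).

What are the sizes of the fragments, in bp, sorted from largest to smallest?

1152, 1039, 754, 690, 558, 430, 389 bp

Circular molecule, 7 cuts → 7 fragments:
  1299 − 260 = 1039 bp
  1688 − 1299 = 389 bp
  2118 − 1688 = 430 bp
  3270 − 2118 = 1152 bp
  3960 − 3270 = 690 bp
  4714 − 3960 = 754 bp
  wrap: 5012 − 4714 + 260 = 558 bp
Sorted largest to smallest: 1152, 1039, 754, 690, 558, 430, 389 bp.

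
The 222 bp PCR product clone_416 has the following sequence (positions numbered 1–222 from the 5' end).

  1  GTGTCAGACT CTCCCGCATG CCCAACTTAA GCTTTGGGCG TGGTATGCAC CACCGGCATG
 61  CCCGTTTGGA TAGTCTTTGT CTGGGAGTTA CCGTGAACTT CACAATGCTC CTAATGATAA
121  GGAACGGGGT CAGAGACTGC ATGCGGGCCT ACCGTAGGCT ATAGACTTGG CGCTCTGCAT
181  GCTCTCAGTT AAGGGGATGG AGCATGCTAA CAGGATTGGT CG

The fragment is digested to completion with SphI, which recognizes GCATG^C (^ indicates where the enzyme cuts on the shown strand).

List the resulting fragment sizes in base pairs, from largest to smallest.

83, 40, 38, 25, 20, 16 bp

SphI sites (GCATGC) start at positions 16, 56, 139, 177, 202.
SphI cuts after base 5 of each site (before the last base), so after positions 20, 60, 143, 181, 206.
Linear molecule, 5 cuts → 6 fragments:
  1–20 → 20 bp
  21–60 → 40 bp
  61–143 → 83 bp
  144–181 → 38 bp
  182–206 → 25 bp
  207–222 → 16 bp
Sorted largest to smallest: 83, 40, 38, 25, 20, 16 bp.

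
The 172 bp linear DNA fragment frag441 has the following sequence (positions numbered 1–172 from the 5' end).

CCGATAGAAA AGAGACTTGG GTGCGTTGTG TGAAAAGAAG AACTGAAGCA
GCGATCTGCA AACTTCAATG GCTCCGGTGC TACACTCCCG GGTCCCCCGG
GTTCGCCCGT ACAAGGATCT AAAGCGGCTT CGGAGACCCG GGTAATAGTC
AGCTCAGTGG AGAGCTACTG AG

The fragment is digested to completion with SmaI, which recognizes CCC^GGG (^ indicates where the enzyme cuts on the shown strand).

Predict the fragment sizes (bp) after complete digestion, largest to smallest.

SmaI sites (CCCGGG) start at positions 87, 96, 137.
SmaI cuts after base 3 of each site, so after positions 89, 98, 139.
Linear molecule, 3 cuts → 4 fragments:
  1–89 → 89 bp
  90–98 → 9 bp
  99–139 → 41 bp
  140–172 → 33 bp
Sorted largest to smallest: 89, 41, 33, 9 bp.

89, 41, 33, 9 bp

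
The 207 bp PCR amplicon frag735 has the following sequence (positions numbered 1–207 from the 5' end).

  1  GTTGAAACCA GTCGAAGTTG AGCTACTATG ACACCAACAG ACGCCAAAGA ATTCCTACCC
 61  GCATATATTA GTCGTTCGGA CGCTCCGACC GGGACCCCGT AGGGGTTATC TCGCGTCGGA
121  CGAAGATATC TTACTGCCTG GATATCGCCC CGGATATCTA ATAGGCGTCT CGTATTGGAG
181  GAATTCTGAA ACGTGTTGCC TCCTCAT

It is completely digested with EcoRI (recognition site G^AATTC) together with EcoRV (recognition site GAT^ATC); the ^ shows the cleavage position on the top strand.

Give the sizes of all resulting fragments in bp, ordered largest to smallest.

78, 49, 26, 26, 16, 12 bp

EcoRI sites (GAATTC) start at positions 49, 181.
EcoRI cuts after the first base of each site, so after positions 49, 181.
EcoRV sites (GATATC) start at positions 125, 141, 153.
EcoRV cuts after base 3 of each site, so after positions 127, 143, 155.
Combined cut positions: 49, 127, 143, 155, 181.
Linear molecule, 5 cuts → 6 fragments:
  1–49 → 49 bp
  50–127 → 78 bp
  128–143 → 16 bp
  144–155 → 12 bp
  156–181 → 26 bp
  182–207 → 26 bp
Sorted largest to smallest: 78, 49, 26, 26, 16, 12 bp.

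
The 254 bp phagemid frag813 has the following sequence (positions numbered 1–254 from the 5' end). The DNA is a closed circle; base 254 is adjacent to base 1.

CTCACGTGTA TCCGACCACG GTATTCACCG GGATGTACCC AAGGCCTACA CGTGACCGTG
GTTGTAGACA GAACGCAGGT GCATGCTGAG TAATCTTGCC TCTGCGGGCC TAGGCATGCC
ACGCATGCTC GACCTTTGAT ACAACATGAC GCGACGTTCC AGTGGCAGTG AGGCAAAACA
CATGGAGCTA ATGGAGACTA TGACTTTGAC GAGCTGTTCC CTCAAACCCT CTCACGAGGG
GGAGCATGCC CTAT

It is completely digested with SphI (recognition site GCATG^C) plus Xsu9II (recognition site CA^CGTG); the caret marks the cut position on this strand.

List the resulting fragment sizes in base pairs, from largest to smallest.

SphI sites (GCATGC) start at positions 81, 114, 123, 244.
SphI cuts after base 5 of each site (before the last base), so after positions 85, 118, 127, 248.
Xsu9II sites (CACGTG) start at positions 3, 49.
Xsu9II cuts after base 2 of each site, so after positions 4, 50.
Combined cut positions: 4, 50, 85, 118, 127, 248.
Circular molecule, 6 cuts → 6 fragments:
  5–50 → 46 bp
  51–85 → 35 bp
  86–118 → 33 bp
  119–127 → 9 bp
  128–248 → 121 bp
  249–254 then 1–4 → 6 + 4 = 10 bp
Sorted largest to smallest: 121, 46, 35, 33, 10, 9 bp.

121, 46, 35, 33, 10, 9 bp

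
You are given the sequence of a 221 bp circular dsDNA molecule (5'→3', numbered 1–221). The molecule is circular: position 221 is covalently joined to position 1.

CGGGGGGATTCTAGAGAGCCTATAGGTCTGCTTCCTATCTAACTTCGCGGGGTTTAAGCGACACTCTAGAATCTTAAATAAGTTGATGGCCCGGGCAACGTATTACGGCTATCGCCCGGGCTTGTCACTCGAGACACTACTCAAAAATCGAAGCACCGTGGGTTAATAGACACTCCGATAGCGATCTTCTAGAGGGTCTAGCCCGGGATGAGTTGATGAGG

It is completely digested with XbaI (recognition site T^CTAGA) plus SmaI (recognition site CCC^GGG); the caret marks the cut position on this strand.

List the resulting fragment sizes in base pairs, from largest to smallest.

XbaI sites (TCTAGA) start at positions 10, 65, 188.
XbaI cuts after the first base of each site, so after positions 10, 65, 188.
SmaI sites (CCCGGG) start at positions 90, 115, 202.
SmaI cuts after base 3 of each site, so after positions 92, 117, 204.
Combined cut positions: 10, 65, 92, 117, 188, 204.
Circular molecule, 6 cuts → 6 fragments:
  11–65 → 55 bp
  66–92 → 27 bp
  93–117 → 25 bp
  118–188 → 71 bp
  189–204 → 16 bp
  205–221 then 1–10 → 17 + 10 = 27 bp
Sorted largest to smallest: 71, 55, 27, 27, 25, 16 bp.

71, 55, 27, 27, 25, 16 bp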